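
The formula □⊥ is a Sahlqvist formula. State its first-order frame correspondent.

This schema is the Ver axiom.
It corresponds to emptiness of R: ∀x ∀y ¬Rxy.

emptiness of R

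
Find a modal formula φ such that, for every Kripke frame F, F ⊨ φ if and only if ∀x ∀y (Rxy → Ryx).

The condition is symmetry. The B schema s → □◇s defines it.

s → □◇s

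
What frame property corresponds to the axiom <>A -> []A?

partial functionality

Suppose ◇A→□A is valid. Take Rxy, Rxz and set V(A)={y}. Then ◇A at x, so □A at x, so A at z, i.e. z=y.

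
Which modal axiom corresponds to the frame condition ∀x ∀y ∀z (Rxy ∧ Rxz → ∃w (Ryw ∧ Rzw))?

◇□s → □◇s

The condition is convergence. The .2 schema ◇□s → □◇s defines it.
Suppose ◇□s→□◇s is valid. Take Rxy, Rxz and set V(s)={w : Ryw}. Then □s at y so ◇□s at x, so □◇s at x, so ◇s at z, giving w with Rzw and Ryw.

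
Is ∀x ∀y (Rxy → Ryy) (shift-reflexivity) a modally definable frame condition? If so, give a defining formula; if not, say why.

Definable; □(□p → p) defines it

This is a Sahlqvist condition; the T□ axiom □(□p → p) defines it.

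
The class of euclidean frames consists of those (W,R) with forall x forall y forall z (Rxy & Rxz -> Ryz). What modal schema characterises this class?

◇s → □◇s

The condition is the Euclidean property. The 5 schema ◇s → □◇s defines it.
Suppose ◇s→□◇s is valid. Take Rxy, Rxz and set V(s)={y}. Then ◇s at x, so □◇s at x, so ◇s at z, so some w with Rzw has s; w=y, i.e. Rzy. By symmetry of the argument, Ryz.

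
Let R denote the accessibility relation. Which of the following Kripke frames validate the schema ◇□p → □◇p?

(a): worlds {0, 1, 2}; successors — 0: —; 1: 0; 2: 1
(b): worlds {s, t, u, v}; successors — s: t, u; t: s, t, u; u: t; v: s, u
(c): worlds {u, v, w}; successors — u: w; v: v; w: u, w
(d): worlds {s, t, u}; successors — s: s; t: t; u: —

(b), (c), (d)

Frame correspondent (Sahlqvist): ∀x ∀y ∀z (Rxy ∧ Rxz → ∃w (Ryw ∧ Rzw)) — i.e. convergence.
(a): fails — R10 and R10 but 0 and 0 have no common successor.
(b): satisfies the condition.
(c): satisfies the condition.
(d): satisfies the condition.
Valid on: (b), (c), (d).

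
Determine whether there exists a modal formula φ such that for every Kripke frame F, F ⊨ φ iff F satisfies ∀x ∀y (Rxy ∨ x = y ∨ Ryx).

Not definable by any modal formula

Any modally definable frame class is closed under disjoint unions.
Take 2 disjoint single-world reflexive frames: each is trivially connected, but their disjoint union has 2 worlds with no edge between distinct components, so it is not connected.
Hence connectedness of R is not modally definable.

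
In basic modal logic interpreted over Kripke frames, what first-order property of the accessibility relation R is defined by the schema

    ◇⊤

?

◇⊤ holds at w iff w has a successor, so frame-validity of ◇⊤ is exactly seriality. Equivalently via □r → ◇r:
Suppose □r→◇r is valid. At any x set V(r)=W. Then □r at x, so ◇r at x, so x has a successor.

seriality: ∀x ∃y Rxy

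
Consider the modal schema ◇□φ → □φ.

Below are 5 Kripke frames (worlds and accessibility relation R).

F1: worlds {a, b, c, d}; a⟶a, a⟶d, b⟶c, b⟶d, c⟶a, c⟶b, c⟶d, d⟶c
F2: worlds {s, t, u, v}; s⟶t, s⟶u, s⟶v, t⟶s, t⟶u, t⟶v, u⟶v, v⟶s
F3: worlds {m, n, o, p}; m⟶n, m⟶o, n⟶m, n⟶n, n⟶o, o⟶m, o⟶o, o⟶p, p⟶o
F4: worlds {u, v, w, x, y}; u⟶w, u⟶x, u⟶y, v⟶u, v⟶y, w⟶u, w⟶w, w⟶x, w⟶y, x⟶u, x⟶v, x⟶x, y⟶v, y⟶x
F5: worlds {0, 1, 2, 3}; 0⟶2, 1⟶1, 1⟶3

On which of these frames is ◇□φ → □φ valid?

Frame correspondent (Sahlqvist): ∀x ∀y ∀z (Rxy ∧ Rxz → Ryz) — i.e. the Euclidean property.
F1: fails — Rad and Raa but not Rda.
F2: fails — Rsv and Rsv but not Rvv.
F3: fails — Rmo and Rmn but not Ron.
F4: fails — Rux and Ruw but not Rxw.
F5: fails — R02 and R02 but not R22.
Valid on no frame.

none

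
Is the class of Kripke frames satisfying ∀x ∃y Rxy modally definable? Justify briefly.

Definable; □r → ◇r defines it

Yes: it is seriality, defined by the D schema □r → ◇r.
Suppose □r→◇r is valid. At any x set V(r)=W. Then □r at x, so ◇r at x, so x has a successor.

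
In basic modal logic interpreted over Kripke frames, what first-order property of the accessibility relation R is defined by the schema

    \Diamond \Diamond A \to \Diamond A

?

This is frame-equivalent to □A → □□A (substitute ¬A for A and contrapose).
Suppose □A→□□A is valid. Take Rxy, Ryz and set V(A)={w : Rxw}. Then □A at x, so □□A at x, so □A at y, so A at z, i.e. Rxz.

transitivity: \forall x \forall y \forall z (Rxy \wedge Ryz \to Rxz)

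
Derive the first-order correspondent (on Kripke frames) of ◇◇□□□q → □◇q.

∀x ∀y ∀z ((xR²y ∧ xRz) → ∃w (yR³w ∧ zRw))

This is a Sahlqvist (Geach-type) schema ◇^2□^3q → □^1◇^1q.
Minimal-valuation argument: fix x; take any y with xR^2y and any z with xR^1z. Set V(q) to the set of worlds R-reachable from y in exactly 3 steps. Then □^3q holds at y, so the antecedent holds at x; validity forces ◇^1q at z, giving a w with zR^1w and yR^3w.
First-order correspondent: ∀x ∀y ∀z ((xR²y ∧ xRz) → ∃w (yR³w ∧ zRw)).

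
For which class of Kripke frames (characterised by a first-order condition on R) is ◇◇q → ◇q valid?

transitivity

Replacing q by ¬q and contraposing gives the equivalent schema □q → □□q.
Suppose □q→□□q is valid. Take Rxy, Ryz and set V(q)={w : Rxw}. Then □q at x, so □□q at x, so □q at y, so q at z, i.e. Rxz.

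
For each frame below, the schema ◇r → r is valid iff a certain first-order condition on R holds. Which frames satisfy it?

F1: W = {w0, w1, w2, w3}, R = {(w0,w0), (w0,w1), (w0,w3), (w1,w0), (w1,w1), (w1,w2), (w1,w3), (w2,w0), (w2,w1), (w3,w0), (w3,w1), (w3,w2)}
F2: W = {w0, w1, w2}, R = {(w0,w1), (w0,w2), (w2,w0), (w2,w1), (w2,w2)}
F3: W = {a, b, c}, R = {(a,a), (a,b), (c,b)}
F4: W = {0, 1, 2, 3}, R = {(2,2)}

Frame correspondent (Sahlqvist): ∀x ∀y (xRy → ∃w (y = w ∧ x = w)) — i.e. a generalized confluence (Geach) condition.
F1: fails — w0Rw1 but w1 ≠ w0.
F2: fails — w0Rw1 but w1 ≠ w0.
F3: fails — aRb but b ≠ a.
F4: condition met.
Valid on: F4.

F4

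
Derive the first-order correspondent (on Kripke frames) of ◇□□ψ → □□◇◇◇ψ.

This is a Sahlqvist (Geach-type) schema ◇^1□^2ψ → □^2◇^3ψ.
Minimal-valuation argument: fix x; take any y with xR^1y and any z with xR^2z. Set V(ψ) to the set of worlds R-reachable from y in exactly 2 steps. Then □^2ψ holds at y, so the antecedent holds at x; validity forces ◇^3ψ at z, giving a w with zR^3w and yR^2w.
First-order correspondent: ∀x ∀y ∀z ((xRy ∧ xR²z) → ∃w (yR²w ∧ zR³w)).

∀x ∀y ∀z ((xRy ∧ xR²z) → ∃w (yR²w ∧ zR³w))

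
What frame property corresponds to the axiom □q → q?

Reflexivity

This is the T axiom.
Its frame correspondent is reflexivity — ∀x Rxx.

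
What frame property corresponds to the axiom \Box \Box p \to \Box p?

This is the C4 axiom.
It corresponds to density: \forall x \forall y (Rxy \to \exists z (Rxz \wedge Rzy)).

density: \forall x \forall y (Rxy \to \exists z (Rxz \wedge Rzy))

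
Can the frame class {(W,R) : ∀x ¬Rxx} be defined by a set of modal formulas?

No — not modally definable

If a class were modally definable it would be closed under surjective bounded morphisms (Goldblatt–Thomason).
The 4-cycle (worlds s,t,u,v with s→t→u→v→s) is irreflexive, and the map sending every world to a single reflexive point • is a surjective bounded morphism (forth: every edge maps to (•,•); back: every world has a successor). So any modal formula valid on the 4-cycle is also valid on the reflexive point, which is not irreflexive.
So no modal formula (or set of formulas) defines exactly the irreflexive frames.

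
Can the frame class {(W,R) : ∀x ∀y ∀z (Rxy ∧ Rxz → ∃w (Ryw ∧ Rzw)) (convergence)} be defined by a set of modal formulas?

Yes: it is convergence, defined by the .2 schema ◇□p → □◇p.
Suppose ◇□p→□◇p is valid. Take Rxy, Rxz and set V(p)={w : Ryw}. Then □p at y so ◇□p at x, so □◇p at x, so ◇p at z, giving w with Rzw and Ryw.

Definable; ◇□p → □◇p defines it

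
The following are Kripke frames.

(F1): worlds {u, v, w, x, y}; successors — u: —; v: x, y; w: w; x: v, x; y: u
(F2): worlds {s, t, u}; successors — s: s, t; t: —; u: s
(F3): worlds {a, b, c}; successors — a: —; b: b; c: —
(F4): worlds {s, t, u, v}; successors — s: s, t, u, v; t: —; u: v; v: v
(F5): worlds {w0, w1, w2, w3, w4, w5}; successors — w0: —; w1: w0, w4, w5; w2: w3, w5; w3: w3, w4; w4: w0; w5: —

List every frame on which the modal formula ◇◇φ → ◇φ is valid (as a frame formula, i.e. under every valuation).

(F3), (F4)

The schema corresponds to transitivity: ∀x ∀y ∀z (Rxy ∧ Ryz → Rxz).
(F1): fails — Rvx and Rxv but not Rvv.
(F2): fails — Rus and Rst but not Rut.
(F3): condition met.
(F4): condition met.
(F5): fails — Rw3w4 and Rw4w0 but not Rw3w0.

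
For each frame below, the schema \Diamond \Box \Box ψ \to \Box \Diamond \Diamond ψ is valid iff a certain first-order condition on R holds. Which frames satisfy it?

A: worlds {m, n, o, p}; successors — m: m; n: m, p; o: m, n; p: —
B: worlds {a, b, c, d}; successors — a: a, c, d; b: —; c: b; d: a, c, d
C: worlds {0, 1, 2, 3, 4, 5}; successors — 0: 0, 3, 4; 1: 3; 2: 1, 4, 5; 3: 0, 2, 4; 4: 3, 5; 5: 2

The schema corresponds to a generalized confluence (Geach) condition: \forall x \forall y \forall z ((xRy \wedge xRz) \to \exists w (y R^2 w \wedge z R^2 w)).
A: fails — nRm, nRp but no w with mR²w and pR²w.
B: fails — aRa, aRc but no w with aR²w and cR²w.
C: satisfies the condition.

C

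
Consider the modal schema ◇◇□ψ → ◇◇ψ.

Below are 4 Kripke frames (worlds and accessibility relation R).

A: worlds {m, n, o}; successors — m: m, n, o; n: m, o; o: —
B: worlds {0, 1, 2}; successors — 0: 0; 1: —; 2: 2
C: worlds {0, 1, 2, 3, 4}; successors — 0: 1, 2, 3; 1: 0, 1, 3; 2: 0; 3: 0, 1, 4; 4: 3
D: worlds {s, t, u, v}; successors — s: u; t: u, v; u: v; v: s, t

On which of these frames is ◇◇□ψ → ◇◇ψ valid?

The schema corresponds to a generalized confluence (Geach) condition: ∀x ∀y (xR²y → ∃w (yRw ∧ xR²w)).
A: fails — mR²o but no w with oRw and mR²w.
B: condition met.
C: fails — 2R²2 but no w with 2Rw and 2R²w.
D: fails — sR²v but no w with vRw and sR²w.
Valid on: B.

B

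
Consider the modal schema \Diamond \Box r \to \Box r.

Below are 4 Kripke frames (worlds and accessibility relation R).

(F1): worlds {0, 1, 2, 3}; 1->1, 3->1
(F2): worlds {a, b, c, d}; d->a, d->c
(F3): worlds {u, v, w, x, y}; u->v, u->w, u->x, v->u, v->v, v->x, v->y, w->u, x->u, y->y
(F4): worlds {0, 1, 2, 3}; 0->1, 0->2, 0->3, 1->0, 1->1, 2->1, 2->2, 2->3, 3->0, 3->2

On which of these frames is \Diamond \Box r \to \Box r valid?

This is the axiom for the Euclidean property; its first-order frame correspondent is \forall x \forall y \forall z (Rxy \wedge Rxz \to Ryz).
(F1): condition met.
(F2): fails — Rda and Rda but not Raa.
(F3): fails — Ruv and Ruw but not Rvw.
(F4): fails — R01 and R02 but not R12.

(F1)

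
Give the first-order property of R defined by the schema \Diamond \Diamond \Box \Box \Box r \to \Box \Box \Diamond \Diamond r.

\forall x \forall y \forall z ((x R^2 y \wedge x R^2 z) \to \exists w (y R^3 w \wedge z R^2 w))

This is a Sahlqvist (Geach-type) schema ◇^2□^3r → □^2◇^2r.
Minimal-valuation argument: fix x; take any y with xR^2y and any z with xR^2z. Set V(r) to the set of worlds R-reachable from y in exactly 3 steps. Then □^3r holds at y, so the antecedent holds at x; validity forces ◇^2r at z, giving a w with zR^2w and yR^3w.
First-order correspondent: \forall x \forall y \forall z ((x R^2 y \wedge x R^2 z) \to \exists w (y R^3 w \wedge z R^2 w)).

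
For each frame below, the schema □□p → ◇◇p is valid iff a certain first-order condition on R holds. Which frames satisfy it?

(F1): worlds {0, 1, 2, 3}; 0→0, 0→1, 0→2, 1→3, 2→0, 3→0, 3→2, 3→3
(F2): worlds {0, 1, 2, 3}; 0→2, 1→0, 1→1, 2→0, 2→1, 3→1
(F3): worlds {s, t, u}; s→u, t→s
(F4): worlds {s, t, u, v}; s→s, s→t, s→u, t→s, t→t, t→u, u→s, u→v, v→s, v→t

Frame correspondent (Sahlqvist): ∀x ∃w (xR²w ∧ xR²w) — i.e. a generalized confluence (Geach) condition.
(F1): satisfies the condition.
(F2): satisfies the condition.
(F3): fails — at s but no w with sR²w and sR²w.
(F4): satisfies the condition.
Valid on: (F1), (F2), (F4).

(F1), (F2), (F4)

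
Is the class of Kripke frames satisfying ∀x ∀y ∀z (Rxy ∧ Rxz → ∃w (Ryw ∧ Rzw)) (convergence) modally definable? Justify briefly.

Yes: it is convergence, defined by the .2 schema ◇□p → □◇p.
Suppose ◇□p→□◇p is valid. Take Rxy, Rxz and set V(p)={w : Ryw}. Then □p at y so ◇□p at x, so □◇p at x, so ◇p at z, giving w with Rzw and Ryw.

Yes, by ◇□p → □◇p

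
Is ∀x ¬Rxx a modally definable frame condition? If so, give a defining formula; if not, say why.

Not modally definable

Any modally definable frame class is closed under surjective bounded morphisms.
The 2-cycle (worlds a,b with a→b→a) is irreflexive, and the map sending every world to a single reflexive point • is a surjective bounded morphism (forth: every edge maps to (•,•); back: every world has a successor). So any modal formula valid on the 2-cycle is also valid on the reflexive point, which is not irreflexive.
So the class is not modally definable.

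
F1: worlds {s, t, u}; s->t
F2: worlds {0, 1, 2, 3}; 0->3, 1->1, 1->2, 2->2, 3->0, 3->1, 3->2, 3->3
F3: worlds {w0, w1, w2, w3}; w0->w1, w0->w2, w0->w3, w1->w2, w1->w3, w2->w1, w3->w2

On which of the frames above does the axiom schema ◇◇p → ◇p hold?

This is the axiom for transitivity; its first-order frame correspondent is ∀x ∀y ∀z (Rxy ∧ Ryz → Rxz).
F1: holds.
F2: fails — R03 and R32 but not R02.
F3: fails — Rw1w2 and Rw2w1 but not Rw1w1.

F1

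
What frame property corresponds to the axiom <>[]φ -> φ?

symmetry: forall x forall y (Rxy -> Ryx)

Equivalently (dual form): φ → □◇φ.
Suppose φ→□◇φ is valid. Take Rxy and set V(φ)={x}. Then φ at x, so □◇φ at x, so ◇φ at y, so some z with Ryz has φ; z=x, i.e. Ryx.
Conversely, on a frame with symmetry the schema holds at every world under every valuation.
Frame condition: forall x forall y (Rxy -> Ryx).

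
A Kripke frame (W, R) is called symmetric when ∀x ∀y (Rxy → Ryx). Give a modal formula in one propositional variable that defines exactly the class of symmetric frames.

r → □◇r

This is symmetry; the standard corresponding axiom is B: r → □◇r.
Suppose r→□◇r is valid. Take Rxy and set V(r)={x}. Then r at x, so □◇r at x, so ◇r at y, so some z with Ryz has r; z=x, i.e. Ryx.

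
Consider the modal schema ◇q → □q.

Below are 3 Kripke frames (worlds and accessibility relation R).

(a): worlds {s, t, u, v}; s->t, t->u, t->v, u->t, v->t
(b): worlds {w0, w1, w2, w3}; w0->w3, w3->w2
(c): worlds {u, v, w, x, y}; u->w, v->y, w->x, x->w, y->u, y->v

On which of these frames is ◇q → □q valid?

Frame correspondent (Sahlqvist): ∀x ∀y ∀z (Rxy ∧ Rxz → y = z) — i.e. partial functionality.
(a): fails — t sees both u and v.
(b): holds.
(c): fails — y sees both u and v.
Valid on: (b).

(b)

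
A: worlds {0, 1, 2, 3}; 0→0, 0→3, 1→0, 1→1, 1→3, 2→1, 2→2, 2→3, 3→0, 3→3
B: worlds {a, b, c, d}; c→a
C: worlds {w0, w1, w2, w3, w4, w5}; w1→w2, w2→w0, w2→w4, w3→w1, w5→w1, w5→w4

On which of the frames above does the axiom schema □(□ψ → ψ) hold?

A

Frame correspondent (Sahlqvist): ∀x ∀y (Rxy → Ryy) — i.e. shift-reflexivity.
A: ✓.
B: fails — Rca but not Raa.
C: fails — Rw1w2 but not Rw2w2.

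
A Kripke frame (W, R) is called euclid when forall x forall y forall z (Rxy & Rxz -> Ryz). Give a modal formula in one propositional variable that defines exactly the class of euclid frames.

◇s → □◇s

This is the Euclidean property; the standard corresponding axiom is 5: ◇s → □◇s.
Suppose ◇s→□◇s is valid. Take Rxy, Rxz and set V(s)={y}. Then ◇s at x, so □◇s at x, so ◇s at z, so some w with Rzw has s; w=y, i.e. Rzy. By symmetry of the argument, Ryz.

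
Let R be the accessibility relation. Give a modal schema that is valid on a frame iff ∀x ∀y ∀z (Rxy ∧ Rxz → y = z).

The condition is partial functionality. The CD schema ◇s → □s defines it.
Suppose ◇s→□s is valid. Take Rxy, Rxz and set V(s)={y}. Then ◇s at x, so □s at x, so s at z, i.e. z=y.

◇s → □s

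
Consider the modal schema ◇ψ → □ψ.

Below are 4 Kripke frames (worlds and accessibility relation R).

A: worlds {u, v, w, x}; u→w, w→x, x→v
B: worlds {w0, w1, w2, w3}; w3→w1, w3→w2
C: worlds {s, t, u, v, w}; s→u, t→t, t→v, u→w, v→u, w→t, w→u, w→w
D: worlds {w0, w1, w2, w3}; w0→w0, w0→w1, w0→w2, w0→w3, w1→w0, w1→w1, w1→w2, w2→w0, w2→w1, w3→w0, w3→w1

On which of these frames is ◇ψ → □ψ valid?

Frame correspondent (Sahlqvist): ∀x ∀y ∀z (Rxy ∧ Rxz → y = z) — i.e. partial functionality.
A: condition met.
B: fails — w3 sees both w1 and w2.
C: fails — t sees both t and v.
D: fails — w0 sees both w0 and w1.
Valid on: A.

A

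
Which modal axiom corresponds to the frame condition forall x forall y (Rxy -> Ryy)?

□(□q → q)

This is shift-reflexivity; the standard corresponding axiom is T□: □(□q → q).
Suppose □(□q→q) is valid. Take Rxy and set V(q)={w : Ryw}. Then at y, □q holds; since □(□q→q) at x, □q→q at y, so q at y, i.e. Ryy.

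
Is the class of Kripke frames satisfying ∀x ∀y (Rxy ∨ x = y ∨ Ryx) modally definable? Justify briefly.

Any modally definable frame class is closed under disjoint unions.
Take 3 disjoint single-world reflexive frames: each is trivially connected, but their disjoint union has 3 worlds with no edge between distinct components, so it is not connected.
So no modal formula (or set of formulas) defines exactly the connected frames.

Not modally definable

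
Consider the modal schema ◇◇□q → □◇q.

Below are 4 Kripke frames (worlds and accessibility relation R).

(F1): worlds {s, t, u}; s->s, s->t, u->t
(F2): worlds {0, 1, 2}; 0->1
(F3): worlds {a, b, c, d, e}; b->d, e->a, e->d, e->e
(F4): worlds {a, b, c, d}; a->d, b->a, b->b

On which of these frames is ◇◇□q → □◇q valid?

(F2)

Frame correspondent (Sahlqvist): ∀x ∀y ∀z ((xR²y ∧ xRz) → ∃w (yRw ∧ zRw)) — i.e. a generalized confluence (Geach) condition.
(F1): fails — sR²s, sRt but no w with sRw and tRw.
(F2): holds.
(F3): fails — eR²a, eRa but no w with aRw and aRw.
(F4): fails — bR²a, bRb but no w with aRw and bRw.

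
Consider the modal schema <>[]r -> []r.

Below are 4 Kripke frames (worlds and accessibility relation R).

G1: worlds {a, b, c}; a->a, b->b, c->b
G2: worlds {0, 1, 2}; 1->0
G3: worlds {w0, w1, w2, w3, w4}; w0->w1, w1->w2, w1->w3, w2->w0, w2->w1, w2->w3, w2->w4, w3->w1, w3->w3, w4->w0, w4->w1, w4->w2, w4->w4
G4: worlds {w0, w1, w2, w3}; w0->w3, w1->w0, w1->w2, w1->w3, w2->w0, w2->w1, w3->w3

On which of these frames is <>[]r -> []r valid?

This is the axiom for a generalized confluence (Geach) condition; its first-order frame correspondent is forall x forall y forall z ((xRy & xRz) -> exists w (yRw & z = w)).
G1: satisfies the condition.
G2: fails — 1R0, 1R0 but no w with 0Rw and 0=w.
G3: fails — w0Rw1, w0Rw1 but no w with w1Rw and w1=w.
G4: fails — w1Rw0, w1Rw0 but no w with w0Rw and w0=w.

G1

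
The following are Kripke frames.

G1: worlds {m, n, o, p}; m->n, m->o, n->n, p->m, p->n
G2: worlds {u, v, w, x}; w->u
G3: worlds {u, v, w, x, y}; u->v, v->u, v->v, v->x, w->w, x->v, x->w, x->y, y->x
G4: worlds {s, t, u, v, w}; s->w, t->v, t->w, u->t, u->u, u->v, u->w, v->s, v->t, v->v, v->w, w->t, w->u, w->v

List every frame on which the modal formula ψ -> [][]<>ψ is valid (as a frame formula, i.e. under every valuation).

G2

The schema corresponds to a generalized confluence (Geach) condition: forall x forall z (x R^2 z -> exists w (x = w & zRw)).
G1: fails — mR²n but no w with m=w and nRw.
G2: satisfies the condition.
G3: fails — uR²u but no t with u=t and uRt.
G4: fails — sR²t but no w* with s=w* and tRw*.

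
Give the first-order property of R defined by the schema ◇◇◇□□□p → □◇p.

This is a Sahlqvist (Geach-type) schema ◇^3□^3p → □^1◇^1p.
Minimal-valuation argument: fix x; take any y with xR^3y and any z with xR^1z. Set V(p) to the set of worlds R-reachable from y in exactly 3 steps. Then □^3p holds at y, so the antecedent holds at x; validity forces ◇^1p at z, giving a w with zR^1w and yR^3w.
First-order correspondent: ∀x ∀y ∀z ((xR³y ∧ xRz) → ∃w (yR³w ∧ zRw)).

∀x ∀y ∀z ((xR³y ∧ xRz) → ∃w (yR³w ∧ zRw))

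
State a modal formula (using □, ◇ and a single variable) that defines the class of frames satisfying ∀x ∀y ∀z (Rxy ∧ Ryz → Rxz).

The condition is transitivity. The 4 schema □s → □□s defines it.
Suppose □s→□□s is valid. Take Rxy, Ryz and set V(s)={w : Rxw}. Then □s at x, so □□s at x, so □s at y, so s at z, i.e. Rxz.

□s → □□s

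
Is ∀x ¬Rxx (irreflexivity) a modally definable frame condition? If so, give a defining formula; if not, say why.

Modal frame validity is preserved under surjective bounded morphisms.
The 3-cycle (worlds s,t,u with s→t→u→s) is irreflexive, and the map sending every world to a single reflexive point • is a surjective bounded morphism (forth: every edge maps to (•,•); back: every world has a successor). So any modal formula valid on the 3-cycle is also valid on the reflexive point, which is not irreflexive.
So the class is not modally definable.

No — not modally definable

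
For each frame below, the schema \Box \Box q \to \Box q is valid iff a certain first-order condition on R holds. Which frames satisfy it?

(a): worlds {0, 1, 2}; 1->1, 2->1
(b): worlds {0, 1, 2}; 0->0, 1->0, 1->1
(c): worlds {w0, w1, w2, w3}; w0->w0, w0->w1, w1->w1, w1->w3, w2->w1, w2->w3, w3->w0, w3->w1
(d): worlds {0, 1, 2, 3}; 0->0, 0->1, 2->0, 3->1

Frame correspondent (Sahlqvist): \forall x \forall y (Rxy \to \exists z (Rxz \wedge Rzy)) — i.e. density.
(a): condition met.
(b): condition met.
(c): condition met.
(d): fails — R31 but no z with R3z and Rz1.

(a), (b), (c)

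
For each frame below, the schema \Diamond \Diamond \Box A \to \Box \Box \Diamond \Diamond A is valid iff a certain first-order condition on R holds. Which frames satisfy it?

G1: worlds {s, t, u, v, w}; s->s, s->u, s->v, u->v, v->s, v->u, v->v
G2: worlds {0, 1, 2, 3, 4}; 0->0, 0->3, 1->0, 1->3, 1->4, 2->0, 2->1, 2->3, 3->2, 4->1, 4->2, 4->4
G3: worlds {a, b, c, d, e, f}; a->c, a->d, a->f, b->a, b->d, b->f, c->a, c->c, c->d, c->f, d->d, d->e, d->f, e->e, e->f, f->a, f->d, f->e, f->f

G1, G3

This is the axiom for a generalized confluence (Geach) condition; its first-order frame correspondent is \forall x \forall y \forall z ((x R^2 y \wedge x R^2 z) \to \exists w (yRw \wedge z R^2 w)).
G1: satisfies the condition.
G2: fails — 0R²3, 0R²3 but no w with 3Rw and 3R²w.
G3: satisfies the condition.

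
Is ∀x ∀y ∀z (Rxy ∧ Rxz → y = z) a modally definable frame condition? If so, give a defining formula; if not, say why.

This is a Sahlqvist condition; the CD axiom ◇p → □p defines it.
Suppose ◇p→□p is valid. Take Rxy, Rxz and set V(p)={y}. Then ◇p at x, so □p at x, so p at z, i.e. z=y.

Yes — defined by ◇p → □p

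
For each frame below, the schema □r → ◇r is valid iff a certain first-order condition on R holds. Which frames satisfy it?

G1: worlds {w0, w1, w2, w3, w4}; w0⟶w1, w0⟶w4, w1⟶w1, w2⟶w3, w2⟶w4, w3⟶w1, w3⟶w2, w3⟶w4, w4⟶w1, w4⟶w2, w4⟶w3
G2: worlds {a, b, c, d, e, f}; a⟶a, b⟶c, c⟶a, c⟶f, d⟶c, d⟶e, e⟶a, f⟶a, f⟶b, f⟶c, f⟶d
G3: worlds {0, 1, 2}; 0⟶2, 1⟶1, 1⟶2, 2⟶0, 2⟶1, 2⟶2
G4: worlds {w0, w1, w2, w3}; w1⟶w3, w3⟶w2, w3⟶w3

The schema corresponds to seriality: ∀x ∃y Rxy.
G1: satisfies the condition.
G2: satisfies the condition.
G3: satisfies the condition.
G4: fails — world w0 has no successor.
Valid on: G1, G2, G3.

G1, G2, G3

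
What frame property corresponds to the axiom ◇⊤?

This is a form of the D axiom.
It corresponds to seriality: ∀x ∃y Rxy.

Seriality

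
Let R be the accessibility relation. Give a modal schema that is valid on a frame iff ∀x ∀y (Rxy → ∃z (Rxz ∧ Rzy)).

The condition is density. The C4 schema □□r → □r defines it.
Suppose □□r→□r is valid. Take Rxy and set V(r)={w : xR²w}. Then □□r at x, so □r at x, so r at y, i.e. ∃z(Rxz∧Rzy).

□□r → □r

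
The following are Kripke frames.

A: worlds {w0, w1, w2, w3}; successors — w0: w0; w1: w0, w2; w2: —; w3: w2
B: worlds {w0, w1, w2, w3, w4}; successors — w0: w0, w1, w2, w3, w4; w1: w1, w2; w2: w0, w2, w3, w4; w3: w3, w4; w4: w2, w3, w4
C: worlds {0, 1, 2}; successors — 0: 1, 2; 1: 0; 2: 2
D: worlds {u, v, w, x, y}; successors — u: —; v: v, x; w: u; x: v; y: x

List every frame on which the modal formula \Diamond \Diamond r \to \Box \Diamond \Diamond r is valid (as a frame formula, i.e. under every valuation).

D

Frame correspondent (Sahlqvist): \forall x \forall y \forall z ((x R^2 y \wedge xRz) \to \exists w (y = w \wedge z R^2 w)) — i.e. a generalized confluence (Geach) condition.
A: fails — w1R²w0, w1Rw2 but no w with w0=w and w2R²w.
B: fails — w0R²w0, w0Rw3 but no w with w0=w and w3R²w.
C: fails — 0R²0, 0R1 but no w with 0=w and 1R²w.
D: satisfies the condition.
Valid on: D.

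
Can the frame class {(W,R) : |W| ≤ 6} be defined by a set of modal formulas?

Not definable by any modal formula

Any modally definable frame class is closed under disjoint unions.
Any modal formula valid on each of 7 disjoint one-world frames is valid on their disjoint union (validity is preserved under disjoint unions). Each one-world frame has |W|=1≤6, but the union has |W|=7.
So no modal formula (or set of formulas) defines exactly the |W|≤6 frames.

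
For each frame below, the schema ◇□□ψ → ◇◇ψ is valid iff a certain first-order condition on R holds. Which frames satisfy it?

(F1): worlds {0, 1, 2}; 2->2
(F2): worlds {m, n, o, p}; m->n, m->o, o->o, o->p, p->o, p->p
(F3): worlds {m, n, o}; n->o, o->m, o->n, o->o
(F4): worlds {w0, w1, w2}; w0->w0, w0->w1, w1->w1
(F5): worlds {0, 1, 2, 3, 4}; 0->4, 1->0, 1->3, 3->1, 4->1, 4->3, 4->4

(F1), (F4)

This is the axiom for a generalized confluence (Geach) condition; its first-order frame correspondent is ∀x ∀y (xRy → ∃w (yR²w ∧ xR²w)).
(F1): satisfies the condition.
(F2): fails — mRn but no w with nR²w and mR²w.
(F3): fails — oRm but no w with mR²w and oR²w.
(F4): satisfies the condition.
(F5): fails — 1R3 but no w with 3R²w and 1R²w.
Valid on: (F1), (F4).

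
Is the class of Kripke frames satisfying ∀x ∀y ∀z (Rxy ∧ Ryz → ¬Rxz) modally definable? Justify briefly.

Not definable by any modal formula

If a class were modally definable it would be closed under surjective bounded morphisms (Goldblatt–Thomason).
The 5-cycle (worlds a,b,c,d,e with a→b→c→d→e→a) is intransitive. Mapping every world to a single reflexive point • is a surjective bounded morphism; the reflexive point is not intransitive (R••∧R•• but R••).
Hence intransitivity is not modally definable.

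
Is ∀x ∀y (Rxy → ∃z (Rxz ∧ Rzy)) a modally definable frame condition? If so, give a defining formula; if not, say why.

The condition is density. A defining modal formula is □□q → □q.
Suppose □□q→□q is valid. Take Rxy and set V(q)={w : xR²w}. Then □□q at x, so □q at x, so q at y, i.e. ∃z(Rxz∧Rzy).

Yes, by □□q → □q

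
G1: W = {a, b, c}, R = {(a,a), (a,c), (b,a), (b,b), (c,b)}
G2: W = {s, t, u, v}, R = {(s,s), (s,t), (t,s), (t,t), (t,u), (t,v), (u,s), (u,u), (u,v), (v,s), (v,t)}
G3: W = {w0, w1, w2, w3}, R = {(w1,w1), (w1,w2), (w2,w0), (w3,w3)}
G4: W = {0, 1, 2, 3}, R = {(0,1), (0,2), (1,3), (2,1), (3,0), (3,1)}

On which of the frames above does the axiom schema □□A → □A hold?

This is the axiom for density; its first-order frame correspondent is ∀x ∀y (Rxy → ∃z (Rxz ∧ Rzy)).
G1: condition met.
G2: condition met.
G3: fails — Rw2w0 but no z with Rw2z and Rzw0.
G4: fails — R02 but no z with R0z and Rz2.

G1, G2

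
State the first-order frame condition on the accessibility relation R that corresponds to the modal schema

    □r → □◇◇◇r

∀x ∀z (xRz → ∃w (xRw ∧ zR³w))

This is a Sahlqvist (Geach-type) schema ◇^0□^1r → □^1◇^3r.
Minimal-valuation argument: fix x; take any y with xR^0y and any z with xR^1z. Set V(r) to the set of worlds R-reachable from y in exactly 1 step. Then □^1r holds at y, so the antecedent holds at x; validity forces ◇^3r at z, giving a w with zR^3w and yR^1w.
First-order correspondent: ∀x ∀z (xRz → ∃w (xRw ∧ zR³w)).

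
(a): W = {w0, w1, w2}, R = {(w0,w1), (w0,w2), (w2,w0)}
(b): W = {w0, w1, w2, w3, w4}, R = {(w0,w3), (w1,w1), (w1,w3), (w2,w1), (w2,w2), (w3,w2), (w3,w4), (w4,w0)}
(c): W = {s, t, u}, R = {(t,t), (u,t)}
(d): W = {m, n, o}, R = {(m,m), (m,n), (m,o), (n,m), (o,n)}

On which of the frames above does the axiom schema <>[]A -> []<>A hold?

The schema corresponds to convergence: forall x forall y forall z (Rxy & Rxz -> exists w (Ryw & Rzw)).
(a): fails — Rw0w1 and Rw0w1 but w1 and w1 have no common successor.
(b): fails — Rw1w1 and Rw1w3 but w1 and w3 have no common successor.
(c): ✓.
(d): fails — Rmo and Rmn but o and n have no common successor.

(c)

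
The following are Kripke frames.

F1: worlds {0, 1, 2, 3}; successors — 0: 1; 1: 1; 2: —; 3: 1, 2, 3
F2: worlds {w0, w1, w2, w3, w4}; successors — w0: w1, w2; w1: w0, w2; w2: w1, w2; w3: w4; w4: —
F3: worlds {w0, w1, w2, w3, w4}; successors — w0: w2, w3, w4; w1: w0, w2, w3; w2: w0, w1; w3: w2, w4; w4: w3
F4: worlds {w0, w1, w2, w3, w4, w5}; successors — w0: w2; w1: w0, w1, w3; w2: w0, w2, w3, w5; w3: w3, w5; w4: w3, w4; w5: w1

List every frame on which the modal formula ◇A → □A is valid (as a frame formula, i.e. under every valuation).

This is the axiom for partial functionality; its first-order frame correspondent is ∀x ∀y ∀z (Rxy ∧ Rxz → y = z).
F1: fails — 3 sees both 1 and 2.
F2: fails — w0 sees both w1 and w2.
F3: fails — w0 sees both w2 and w3.
F4: fails — w1 sees both w0 and w1.
Valid on no frame.

none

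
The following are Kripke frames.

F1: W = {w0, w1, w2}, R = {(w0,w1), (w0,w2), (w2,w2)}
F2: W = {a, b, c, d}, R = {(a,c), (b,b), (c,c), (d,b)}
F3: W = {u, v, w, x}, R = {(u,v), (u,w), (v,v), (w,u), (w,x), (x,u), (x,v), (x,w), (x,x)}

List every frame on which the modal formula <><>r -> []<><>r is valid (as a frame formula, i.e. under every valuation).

F2

Frame correspondent (Sahlqvist): forall x forall y forall z ((x R^2 y & xRz) -> exists w (y = w & z R^2 w)) — i.e. a generalized confluence (Geach) condition.
F1: fails — w0R²w2, w0Rw1 but no w with w2=w and w1R²w.
F2: condition met.
F3: fails — uR²u, uRv but no t with u=t and vR²t.
Valid on: F2.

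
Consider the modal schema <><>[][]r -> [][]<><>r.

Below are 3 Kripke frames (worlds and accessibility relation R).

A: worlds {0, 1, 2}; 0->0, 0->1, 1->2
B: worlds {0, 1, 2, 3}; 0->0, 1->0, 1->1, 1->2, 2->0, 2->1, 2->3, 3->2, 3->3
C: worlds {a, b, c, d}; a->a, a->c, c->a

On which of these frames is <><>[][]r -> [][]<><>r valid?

B, C

Frame correspondent (Sahlqvist): forall x forall y forall z ((x R^2 y & x R^2 z) -> exists w (y R^2 w & z R^2 w)) — i.e. a generalized confluence (Geach) condition.
A: fails — 0R²0, 0R²1 but no w with 0R²w and 1R²w.
B: condition met.
C: condition met.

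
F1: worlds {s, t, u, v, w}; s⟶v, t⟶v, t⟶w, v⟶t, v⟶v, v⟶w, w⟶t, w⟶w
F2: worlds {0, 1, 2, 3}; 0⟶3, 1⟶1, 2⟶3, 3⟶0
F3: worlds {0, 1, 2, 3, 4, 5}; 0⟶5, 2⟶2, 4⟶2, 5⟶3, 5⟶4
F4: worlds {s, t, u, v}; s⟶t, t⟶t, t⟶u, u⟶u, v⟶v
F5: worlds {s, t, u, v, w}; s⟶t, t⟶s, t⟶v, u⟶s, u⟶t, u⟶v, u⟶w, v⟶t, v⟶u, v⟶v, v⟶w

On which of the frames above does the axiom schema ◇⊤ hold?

Frame correspondent (Sahlqvist): ∀x ∃y Rxy — i.e. seriality.
F1: fails — world u has no successor.
F2: satisfies the condition.
F3: fails — world 1 has no successor.
F4: satisfies the condition.
F5: fails — world w has no successor.
Valid on: F2, F4.

F2, F4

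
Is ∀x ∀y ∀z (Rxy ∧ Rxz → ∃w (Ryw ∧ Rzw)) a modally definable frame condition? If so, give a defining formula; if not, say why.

Definable; ◇□q → □◇q defines it

This is a Sahlqvist condition; the .2 axiom ◇□q → □◇q defines it.
Suppose ◇□q→□◇q is valid. Take Rxy, Rxz and set V(q)={w : Ryw}. Then □q at y so ◇□q at x, so □◇q at x, so ◇q at z, giving w with Rzw and Ryw.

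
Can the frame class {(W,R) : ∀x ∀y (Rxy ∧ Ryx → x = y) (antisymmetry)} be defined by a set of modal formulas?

Not modally definable

Modal frame validity is preserved under surjective bounded morphisms.
The 4-cycle (worlds a,b,c,d with a→b→c→d→a) is antisymmetric. Sending even-indexed worlds to a and odd-indexed worlds to b is a surjective bounded morphism onto the two-world frame with a↔b, which is not antisymmetric.
Hence antisymmetry is not modally definable.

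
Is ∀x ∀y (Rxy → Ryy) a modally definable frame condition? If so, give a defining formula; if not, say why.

Yes, by □(□q → q)

This is a Sahlqvist condition; the T□ axiom □(□q → q) defines it.
Suppose □(□q→q) is valid. Take Rxy and set V(q)={w : Ryw}. Then at y, □q holds; since □(□q→q) at x, □q→q at y, so q at y, i.e. Ryy.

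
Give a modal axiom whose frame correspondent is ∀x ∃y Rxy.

□q → ◇q

This is seriality; the standard corresponding axiom is D: □q → ◇q.
Suppose □q→◇q is valid. At any x set V(q)=W. Then □q at x, so ◇q at x, so x has a successor.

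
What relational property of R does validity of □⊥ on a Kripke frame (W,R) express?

emptiness of R: ∀x ∀y ¬Rxy

□⊥ is valid iff no world has any successor (otherwise □⊥ fails at any world with one).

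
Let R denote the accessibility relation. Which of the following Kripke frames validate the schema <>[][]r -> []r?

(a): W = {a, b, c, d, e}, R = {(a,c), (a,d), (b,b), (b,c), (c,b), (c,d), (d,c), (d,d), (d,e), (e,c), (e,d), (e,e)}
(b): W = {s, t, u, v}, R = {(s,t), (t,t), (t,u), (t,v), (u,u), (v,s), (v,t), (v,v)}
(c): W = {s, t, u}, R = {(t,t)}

Frame correspondent (Sahlqvist): forall x forall y forall z ((xRy & xRz) -> exists w (y R^2 w & z = w)) — i.e. a generalized confluence (Geach) condition.
(a): holds.
(b): fails — tRu, tRt but no w with uR²w and t=w.
(c): holds.
Valid on: (a), (c).

(a), (c)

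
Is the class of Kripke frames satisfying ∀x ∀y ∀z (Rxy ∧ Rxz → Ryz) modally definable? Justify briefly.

Definable; ◇r → □◇r defines it

Yes: it is the Euclidean property, defined by the 5 schema ◇r → □◇r.
Suppose ◇r→□◇r is valid. Take Rxy, Rxz and set V(r)={y}. Then ◇r at x, so □◇r at x, so ◇r at z, so some w with Rzw has r; w=y, i.e. Rzy. By symmetry of the argument, Ryz.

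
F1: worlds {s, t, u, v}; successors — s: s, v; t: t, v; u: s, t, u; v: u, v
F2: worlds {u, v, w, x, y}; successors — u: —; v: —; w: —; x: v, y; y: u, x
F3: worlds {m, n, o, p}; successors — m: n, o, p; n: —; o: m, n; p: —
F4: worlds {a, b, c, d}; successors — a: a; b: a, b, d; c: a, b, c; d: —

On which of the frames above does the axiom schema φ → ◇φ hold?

F1

This is the axiom for a generalized confluence (Geach) condition; its first-order frame correspondent is ∀x ∃w (x = w ∧ xRw).
F1: condition met.
F2: fails — at u but no t with u=t and uRt.
F3: fails — at m but no w with m=w and mRw.
F4: fails — at d but no w with d=w and dRw.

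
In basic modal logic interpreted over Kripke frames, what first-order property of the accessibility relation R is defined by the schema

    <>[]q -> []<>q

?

Convergence

Suppose ◇□q→□◇q is valid. Take Rxy, Rxz and set V(q)={w : Ryw}. Then □q at y so ◇□q at x, so □◇q at x, so ◇q at z, giving w with Rzw and Ryw.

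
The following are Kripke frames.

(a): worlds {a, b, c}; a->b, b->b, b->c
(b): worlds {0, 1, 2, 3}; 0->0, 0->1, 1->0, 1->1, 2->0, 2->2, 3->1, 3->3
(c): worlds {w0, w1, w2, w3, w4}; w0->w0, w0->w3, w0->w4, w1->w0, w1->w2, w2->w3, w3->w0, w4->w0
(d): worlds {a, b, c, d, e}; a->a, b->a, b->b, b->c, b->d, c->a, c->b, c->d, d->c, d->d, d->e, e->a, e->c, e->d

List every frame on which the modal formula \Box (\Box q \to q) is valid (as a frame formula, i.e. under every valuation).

The schema corresponds to shift-reflexivity: \forall x \forall y (Rxy \to Ryy).
(a): fails — Rbc but not Rcc.
(b): condition met.
(c): fails — Rw1w2 but not Rw2w2.
(d): fails — Rbc but not Rcc.

(b)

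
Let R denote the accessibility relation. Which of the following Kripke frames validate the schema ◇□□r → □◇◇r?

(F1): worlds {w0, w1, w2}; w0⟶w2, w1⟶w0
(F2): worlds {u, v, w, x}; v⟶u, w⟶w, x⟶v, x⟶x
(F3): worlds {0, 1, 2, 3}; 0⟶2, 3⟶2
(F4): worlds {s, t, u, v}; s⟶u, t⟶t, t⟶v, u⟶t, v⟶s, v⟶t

This is the axiom for a generalized confluence (Geach) condition; its first-order frame correspondent is ∀x ∀y ∀z ((xRy ∧ xRz) → ∃w (yR²w ∧ zR²w)).
(F1): fails — w0Rw2, w0Rw2 but no w with w2R²w and w2R²w.
(F2): fails — vRu, vRu but no t with uR²t and uR²t.
(F3): fails — 0R2, 0R2 but no w with 2R²w and 2R²w.
(F4): ✓.
Valid on: (F4).

(F4)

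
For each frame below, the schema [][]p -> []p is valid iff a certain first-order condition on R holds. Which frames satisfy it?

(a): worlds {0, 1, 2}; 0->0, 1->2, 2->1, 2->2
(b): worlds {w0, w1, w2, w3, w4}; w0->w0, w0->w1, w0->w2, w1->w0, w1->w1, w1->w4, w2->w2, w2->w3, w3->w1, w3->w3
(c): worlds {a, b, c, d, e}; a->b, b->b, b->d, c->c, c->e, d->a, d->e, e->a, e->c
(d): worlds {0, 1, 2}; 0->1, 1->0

Frame correspondent (Sahlqvist): forall x forall y (Rxy -> exists z (Rxz & Rzy)) — i.e. density.
(a): ✓.
(b): ✓.
(c): fails — Rea but no z with Rez and Rza.
(d): fails — R01 but no z with R0z and Rz1.

(a), (b)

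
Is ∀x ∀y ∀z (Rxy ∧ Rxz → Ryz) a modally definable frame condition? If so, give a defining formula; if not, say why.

This is a Sahlqvist condition; the 5 axiom ◇q → □◇q defines it.

Definable; ◇q → □◇q defines it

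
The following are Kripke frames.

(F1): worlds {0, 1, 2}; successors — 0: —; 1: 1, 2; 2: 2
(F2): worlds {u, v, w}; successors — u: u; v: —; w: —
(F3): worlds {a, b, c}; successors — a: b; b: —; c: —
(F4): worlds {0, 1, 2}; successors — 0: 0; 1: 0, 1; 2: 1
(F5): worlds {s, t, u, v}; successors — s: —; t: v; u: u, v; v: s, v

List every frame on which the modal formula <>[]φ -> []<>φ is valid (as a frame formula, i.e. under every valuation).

The schema corresponds to convergence: forall x forall y forall z (Rxy & Rxz -> exists w (Ryw & Rzw)).
(F1): satisfies the condition.
(F2): satisfies the condition.
(F3): fails — Rab and Rab but b and b have no common successor.
(F4): satisfies the condition.
(F5): fails — Rvv and Rvs but v and s have no common successor.
Valid on: (F1), (F2), (F4).

(F1), (F2), (F4)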